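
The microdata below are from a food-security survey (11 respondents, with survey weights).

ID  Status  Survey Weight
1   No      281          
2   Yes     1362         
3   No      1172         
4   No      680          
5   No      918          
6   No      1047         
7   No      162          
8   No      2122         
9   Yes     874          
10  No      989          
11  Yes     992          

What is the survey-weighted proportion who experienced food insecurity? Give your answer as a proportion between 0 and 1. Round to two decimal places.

Sum of weights for 'Yes' = 1362 + 874 + 992 = 3228
Total weight = 281 + 1362 + 1172 + 680 + 918 + 1047 + 162 + 2122 + 874 + 989 + 992 = 10599
Weighted proportion = 3228 / 10599 = 0.30455703

0.30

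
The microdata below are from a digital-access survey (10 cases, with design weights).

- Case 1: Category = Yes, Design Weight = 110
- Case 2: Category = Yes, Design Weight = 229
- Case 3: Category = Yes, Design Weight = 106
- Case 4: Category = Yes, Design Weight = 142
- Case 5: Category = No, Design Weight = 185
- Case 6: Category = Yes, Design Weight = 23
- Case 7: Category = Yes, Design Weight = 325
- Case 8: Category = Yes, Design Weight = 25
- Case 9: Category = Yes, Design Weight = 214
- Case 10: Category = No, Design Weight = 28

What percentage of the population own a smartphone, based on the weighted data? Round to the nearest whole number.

85

Sum of weights for 'Yes' = 110 + 229 + 106 + 142 + 23 + 325 + 25 + 214 = 1174
Total weight = 110 + 229 + 106 + 142 + 185 + 23 + 325 + 25 + 214 + 28 = 1387
Weighted proportion = 1174 / 1387 = 0.84643115 → 84.643115%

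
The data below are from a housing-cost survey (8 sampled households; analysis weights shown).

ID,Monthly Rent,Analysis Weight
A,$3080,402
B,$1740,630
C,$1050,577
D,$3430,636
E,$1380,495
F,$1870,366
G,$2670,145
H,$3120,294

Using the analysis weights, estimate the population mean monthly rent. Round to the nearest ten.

Weighted sum = 3080×402 + 1740×630 + 1050×577 + 3430×636 + 1380×495 + 1870×366 + 2670×145 + 3120×294
  = 1238160 + 1096200 + 605850 + 2181480 + 683100 + 684420 + 387150 + 917280 = 7793640
Sum of weights = 402 + 630 + 577 + 636 + 495 + 366 + 145 + 294 = 3545
Weighted mean = 7793640 / 3545 = 2198.488

2200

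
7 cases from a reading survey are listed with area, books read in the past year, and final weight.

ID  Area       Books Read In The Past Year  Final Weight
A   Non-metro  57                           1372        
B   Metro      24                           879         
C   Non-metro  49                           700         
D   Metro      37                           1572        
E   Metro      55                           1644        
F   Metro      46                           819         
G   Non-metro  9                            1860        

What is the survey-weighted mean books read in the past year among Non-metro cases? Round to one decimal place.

32.9

Non-metro rows: A, C, G
Weighted sum = 57×1372 + 49×700 + 9×1860
  = 129244
Sum of weights = 1372 + 700 + 1860 = 3932
Weighted mean = 129244 / 3932 = 32.869786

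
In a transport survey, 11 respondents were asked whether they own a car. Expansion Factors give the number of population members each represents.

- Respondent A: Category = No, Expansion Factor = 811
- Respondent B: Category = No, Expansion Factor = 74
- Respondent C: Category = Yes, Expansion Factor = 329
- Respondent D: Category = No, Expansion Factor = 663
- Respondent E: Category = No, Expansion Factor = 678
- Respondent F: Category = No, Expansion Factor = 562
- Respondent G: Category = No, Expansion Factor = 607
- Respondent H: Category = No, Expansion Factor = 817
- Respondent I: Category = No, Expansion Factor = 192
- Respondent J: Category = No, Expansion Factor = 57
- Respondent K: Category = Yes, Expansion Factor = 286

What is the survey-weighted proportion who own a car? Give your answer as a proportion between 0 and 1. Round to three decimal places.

Sum of weights for 'Yes' = 329 + 286 = 615
Total weight = 5076
Weighted proportion = 615 / 5076 = 0.12115839

0.121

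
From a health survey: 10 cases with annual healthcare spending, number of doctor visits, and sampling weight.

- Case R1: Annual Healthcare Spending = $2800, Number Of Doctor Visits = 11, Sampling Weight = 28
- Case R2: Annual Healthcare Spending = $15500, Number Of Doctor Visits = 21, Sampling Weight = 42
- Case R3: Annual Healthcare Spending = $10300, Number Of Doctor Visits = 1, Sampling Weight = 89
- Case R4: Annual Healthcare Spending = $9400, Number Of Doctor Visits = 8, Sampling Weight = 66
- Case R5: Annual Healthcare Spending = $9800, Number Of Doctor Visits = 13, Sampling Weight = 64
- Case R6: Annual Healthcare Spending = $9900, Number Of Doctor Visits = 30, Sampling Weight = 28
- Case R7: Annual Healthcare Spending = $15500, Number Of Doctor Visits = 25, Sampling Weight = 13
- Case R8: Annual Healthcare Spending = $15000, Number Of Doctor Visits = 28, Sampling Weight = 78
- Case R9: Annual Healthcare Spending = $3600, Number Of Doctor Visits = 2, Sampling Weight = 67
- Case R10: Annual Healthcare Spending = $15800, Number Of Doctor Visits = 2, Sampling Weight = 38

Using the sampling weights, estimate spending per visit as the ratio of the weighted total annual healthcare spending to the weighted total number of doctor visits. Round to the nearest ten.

Σ wᵢ·y = 2800×28 + 15500×42 + 10300×89 + 9400×66 + 9800×64 + 9900×28 + 15500×13 + 15000×78 + 3600×67 + 15800×38
  = 78400 + 651000 + 916700 + 620400 + 627200 + 277200 + 201500 + 1170000 + 241200 + 600400 = 5384000
Σ wᵢ·x = 11×28 + 21×42 + 1×89 + 8×66 + 13×64 + 30×28 + 25×13 + 28×78 + 2×67 + 2×38
  = 308 + 882 + 89 + 528 + 832 + 840 + 325 + 2184 + 134 + 76 = 6198
Ratio = 5384000 / 6198 = 868.66731

870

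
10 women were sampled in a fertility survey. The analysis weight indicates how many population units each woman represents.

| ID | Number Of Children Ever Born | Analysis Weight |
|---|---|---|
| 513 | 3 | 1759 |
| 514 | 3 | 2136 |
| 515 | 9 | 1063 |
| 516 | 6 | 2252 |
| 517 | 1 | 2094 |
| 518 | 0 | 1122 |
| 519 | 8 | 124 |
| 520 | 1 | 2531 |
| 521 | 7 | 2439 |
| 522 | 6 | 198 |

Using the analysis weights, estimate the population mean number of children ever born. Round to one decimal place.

3.7

Weighted sum = 3×1759 + 3×2136 + 9×1063 + 6×2252 + 1×2094 + 0×1122 + 8×124 + 1×2531 + 7×2439 + 6×198
  = 58642
Sum of weights = 1759 + 2136 + 1063 + 2252 + 2094 + 1122 + 124 + 2531 + 2439 + 198 = 15718
Weighted mean = 58642 / 15718 = 3.7308818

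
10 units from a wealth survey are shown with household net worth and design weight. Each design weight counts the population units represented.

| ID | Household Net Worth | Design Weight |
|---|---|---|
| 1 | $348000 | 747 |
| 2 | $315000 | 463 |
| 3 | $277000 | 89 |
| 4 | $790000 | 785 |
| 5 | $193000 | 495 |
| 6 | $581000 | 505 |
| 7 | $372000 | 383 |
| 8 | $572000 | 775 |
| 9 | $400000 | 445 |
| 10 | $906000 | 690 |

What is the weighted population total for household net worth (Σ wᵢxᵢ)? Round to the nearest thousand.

Weighted total = 348000×747 + 315000×463 + 277000×89 + 790000×785 + 193000×495 + 581000×505 + 372000×383 + 572000×775 + 400000×445 + 906000×690
  = 259956000 + 145845000 + 24653000 + 620150000 + 95535000 + 293405000 + 142476000 + 443300000 + 178000000 + 625140000 = 2828460000

2828460000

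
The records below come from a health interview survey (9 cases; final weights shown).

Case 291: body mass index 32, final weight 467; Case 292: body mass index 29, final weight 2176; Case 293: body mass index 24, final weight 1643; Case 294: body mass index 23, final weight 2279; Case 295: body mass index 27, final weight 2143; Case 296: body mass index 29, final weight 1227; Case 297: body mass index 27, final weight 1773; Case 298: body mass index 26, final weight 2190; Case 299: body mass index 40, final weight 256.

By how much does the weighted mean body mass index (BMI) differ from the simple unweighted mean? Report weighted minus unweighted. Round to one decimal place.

Unweighted sum = 257
Unweighted mean = 257 / 9 = 28.555556
Weighted sum = 32×467 + 29×2176 + 24×1643 + 23×2279 + 27×2143 + 29×1227 + 27×1773 + 26×2190 + 40×256
  = 378392
Sum of weights = 467 + 2176 + 1643 + 2279 + 2143 + 1227 + 1773 + 2190 + 256 = 14154
Weighted mean = 378392 / 14154 = 26.733927
Difference (weighted minus unweighted) = -1.8216288

-1.8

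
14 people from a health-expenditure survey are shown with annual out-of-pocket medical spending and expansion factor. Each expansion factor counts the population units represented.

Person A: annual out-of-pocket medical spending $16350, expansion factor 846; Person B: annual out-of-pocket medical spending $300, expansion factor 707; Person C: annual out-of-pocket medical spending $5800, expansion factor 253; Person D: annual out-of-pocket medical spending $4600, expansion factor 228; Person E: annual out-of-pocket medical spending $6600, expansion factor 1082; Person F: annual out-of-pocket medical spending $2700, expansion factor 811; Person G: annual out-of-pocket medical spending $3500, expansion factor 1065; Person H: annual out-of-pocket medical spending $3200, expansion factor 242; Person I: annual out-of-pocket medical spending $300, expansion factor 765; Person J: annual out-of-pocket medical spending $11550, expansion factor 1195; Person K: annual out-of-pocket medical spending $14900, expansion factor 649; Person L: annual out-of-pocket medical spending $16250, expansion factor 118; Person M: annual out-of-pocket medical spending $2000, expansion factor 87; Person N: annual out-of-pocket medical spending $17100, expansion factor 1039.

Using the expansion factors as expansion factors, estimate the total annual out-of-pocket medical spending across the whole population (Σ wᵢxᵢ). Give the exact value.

Weighted total = 73953450

73953450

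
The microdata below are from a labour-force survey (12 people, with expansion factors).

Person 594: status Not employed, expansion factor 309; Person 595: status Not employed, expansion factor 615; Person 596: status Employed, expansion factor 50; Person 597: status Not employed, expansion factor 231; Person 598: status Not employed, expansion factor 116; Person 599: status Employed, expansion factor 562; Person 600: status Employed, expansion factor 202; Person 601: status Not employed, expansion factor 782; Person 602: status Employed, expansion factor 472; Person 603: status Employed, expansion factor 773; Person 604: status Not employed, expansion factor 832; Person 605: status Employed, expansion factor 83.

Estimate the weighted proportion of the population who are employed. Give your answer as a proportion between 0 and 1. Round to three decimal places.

Sum of weights for 'Employed' = 50 + 562 + 202 + 472 + 773 + 83 = 2142
Total weight = 309 + 615 + 50 + 231 + 116 + 562 + 202 + 782 + 472 + 773 + 832 + 83 = 5027
Weighted proportion = 2142 / 5027 = 0.42609907

0.426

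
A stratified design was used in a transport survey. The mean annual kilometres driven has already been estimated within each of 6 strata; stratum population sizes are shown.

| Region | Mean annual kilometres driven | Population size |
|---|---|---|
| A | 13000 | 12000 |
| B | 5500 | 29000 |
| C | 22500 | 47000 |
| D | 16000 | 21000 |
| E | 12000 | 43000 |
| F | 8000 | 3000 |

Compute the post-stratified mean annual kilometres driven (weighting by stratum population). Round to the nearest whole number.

14510

Σ Nₕ·x̄ₕ = 13000×12000 + 5500×29000 + 22500×47000 + 16000×21000 + 12000×43000 + 8000×3000
  = 156000000 + 159500000 + 1057500000 + 336000000 + 516000000 + 24000000 = 2249000000
Σ Nₕ = 12000 + 29000 + 47000 + 21000 + 43000 + 3000 = 155000
Overall mean = 2249000000 / 155000 = 14509.677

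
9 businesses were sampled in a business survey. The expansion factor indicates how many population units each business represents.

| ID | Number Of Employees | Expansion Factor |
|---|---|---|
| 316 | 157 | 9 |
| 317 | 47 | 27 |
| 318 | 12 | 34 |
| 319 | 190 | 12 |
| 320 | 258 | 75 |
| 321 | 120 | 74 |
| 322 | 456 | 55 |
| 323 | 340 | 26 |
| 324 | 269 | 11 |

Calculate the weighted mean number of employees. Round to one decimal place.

218.2

Weighted sum = 157×9 + 47×27 + 12×34 + 190×12 + 258×75 + 120×74 + 456×55 + 340×26 + 269×11
  = 1413 + 1269 + 408 + 2280 + 19350 + 8880 + 25080 + 8840 + 2959 = 70479
Sum of weights = 9 + 27 + 34 + 12 + 75 + 74 + 55 + 26 + 11 = 323
Weighted mean = 70479 / 323 = 218.20124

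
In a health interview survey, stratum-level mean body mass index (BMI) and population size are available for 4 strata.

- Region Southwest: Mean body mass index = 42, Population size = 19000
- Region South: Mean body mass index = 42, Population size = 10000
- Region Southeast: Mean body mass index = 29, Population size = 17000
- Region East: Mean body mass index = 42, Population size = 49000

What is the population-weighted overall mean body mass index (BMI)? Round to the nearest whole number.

Σ Nₕ·x̄ₕ = 42×19000 + 42×10000 + 29×17000 + 42×49000
  = 798000 + 420000 + 493000 + 2058000 = 3769000
Σ Nₕ = 95000
Overall mean = 3769000 / 95000 = 39.673684

40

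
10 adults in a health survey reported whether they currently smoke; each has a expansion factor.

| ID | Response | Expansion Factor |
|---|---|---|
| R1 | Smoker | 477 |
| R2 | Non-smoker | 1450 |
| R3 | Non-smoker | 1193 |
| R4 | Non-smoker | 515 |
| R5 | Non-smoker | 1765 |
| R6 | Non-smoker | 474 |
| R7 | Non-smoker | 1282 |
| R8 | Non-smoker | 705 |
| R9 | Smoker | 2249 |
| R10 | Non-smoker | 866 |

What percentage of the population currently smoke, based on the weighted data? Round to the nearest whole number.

Sum of weights for 'Smoker' = 477 + 2249 = 2726
Total weight = 477 + 1450 + 1193 + 515 + 1765 + 474 + 1282 + 705 + 2249 + 866 = 10976
Weighted proportion = 2726 / 10976 = 0.24836006 → 24.836006%

25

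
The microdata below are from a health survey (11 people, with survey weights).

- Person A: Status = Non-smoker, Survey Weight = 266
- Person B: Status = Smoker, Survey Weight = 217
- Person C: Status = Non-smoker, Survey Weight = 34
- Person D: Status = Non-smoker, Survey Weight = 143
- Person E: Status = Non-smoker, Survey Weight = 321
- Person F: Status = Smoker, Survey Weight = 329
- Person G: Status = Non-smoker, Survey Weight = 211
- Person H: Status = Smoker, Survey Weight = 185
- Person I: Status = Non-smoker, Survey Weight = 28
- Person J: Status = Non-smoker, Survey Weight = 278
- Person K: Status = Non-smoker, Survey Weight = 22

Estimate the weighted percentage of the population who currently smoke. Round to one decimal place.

Sum of weights for 'Smoker' = 217 + 329 + 185 = 731
Total weight = 266 + 217 + 34 + 143 + 321 + 329 + 211 + 185 + 28 + 278 + 22 = 2034
Weighted proportion = 731 / 2034 = 0.35939036 → 35.939036%

35.9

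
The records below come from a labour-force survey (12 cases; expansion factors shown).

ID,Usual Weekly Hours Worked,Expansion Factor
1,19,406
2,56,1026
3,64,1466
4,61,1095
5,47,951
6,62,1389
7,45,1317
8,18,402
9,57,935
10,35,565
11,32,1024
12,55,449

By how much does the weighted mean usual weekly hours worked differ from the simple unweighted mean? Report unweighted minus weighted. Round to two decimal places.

-4.30

Unweighted sum = 19 + 56 + 64 + 61 + 47 + 62 + 45 + 18 + 57 + 35 + 32 + 55 = 551
Unweighted mean = 551 / 12 = 45.916667
Weighted sum = 19×406 + 56×1026 + 64×1466 + 61×1095 + 47×951 + 62×1389 + 45×1317 + 18×402 + 57×935 + 35×565 + 32×1024 + 55×449
  = 553638
Sum of weights = 406 + 1026 + 1466 + 1095 + 951 + 1389 + 1317 + 402 + 935 + 565 + 1024 + 449 = 11025
Weighted mean = 553638 / 11025 = 50.216599
Difference (unweighted minus weighted) = -4.299932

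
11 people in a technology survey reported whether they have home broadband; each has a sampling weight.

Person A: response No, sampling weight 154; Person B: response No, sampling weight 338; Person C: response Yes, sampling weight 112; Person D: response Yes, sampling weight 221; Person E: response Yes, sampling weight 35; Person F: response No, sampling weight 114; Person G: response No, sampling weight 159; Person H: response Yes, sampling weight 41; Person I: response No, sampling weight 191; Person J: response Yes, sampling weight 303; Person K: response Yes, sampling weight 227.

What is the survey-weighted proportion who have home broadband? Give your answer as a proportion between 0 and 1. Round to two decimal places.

Sum of weights for 'Yes' = 112 + 221 + 35 + 41 + 303 + 227 = 939
Total weight = 154 + 338 + 112 + 221 + 35 + 114 + 159 + 41 + 191 + 303 + 227 = 1895
Weighted proportion = 939 / 1895 = 0.49551451

0.50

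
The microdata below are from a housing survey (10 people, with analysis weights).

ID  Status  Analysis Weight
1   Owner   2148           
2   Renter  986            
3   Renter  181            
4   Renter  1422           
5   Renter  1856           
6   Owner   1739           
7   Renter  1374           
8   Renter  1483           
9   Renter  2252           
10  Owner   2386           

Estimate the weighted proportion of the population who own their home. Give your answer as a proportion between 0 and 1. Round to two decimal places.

Sum of weights for 'Owner' = 2148 + 1739 + 2386 = 6273
Total weight = 15827
Weighted proportion = 6273 / 15827 = 0.39634801

0.40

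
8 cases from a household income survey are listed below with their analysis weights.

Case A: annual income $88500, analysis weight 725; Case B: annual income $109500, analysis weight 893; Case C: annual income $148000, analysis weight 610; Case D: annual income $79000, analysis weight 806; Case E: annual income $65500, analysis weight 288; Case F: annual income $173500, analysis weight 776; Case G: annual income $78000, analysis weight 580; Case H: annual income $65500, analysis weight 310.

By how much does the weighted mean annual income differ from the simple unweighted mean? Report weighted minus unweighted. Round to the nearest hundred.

Unweighted sum = 88500 + 109500 + 148000 + 79000 + 65500 + 173500 + 78000 + 65500 = 807500
Unweighted mean = 807500 / 8 = 100937.5
Weighted sum = 88500×725 + 109500×893 + 148000×610 + 79000×806 + 65500×288 + 173500×776 + 78000×580 + 65500×310
  = 534945000
Sum of weights = 725 + 893 + 610 + 806 + 288 + 776 + 580 + 310 = 4988
Weighted mean = 534945000 / 4988 = 107246.39
Difference (weighted minus unweighted) = 6308.8913

6300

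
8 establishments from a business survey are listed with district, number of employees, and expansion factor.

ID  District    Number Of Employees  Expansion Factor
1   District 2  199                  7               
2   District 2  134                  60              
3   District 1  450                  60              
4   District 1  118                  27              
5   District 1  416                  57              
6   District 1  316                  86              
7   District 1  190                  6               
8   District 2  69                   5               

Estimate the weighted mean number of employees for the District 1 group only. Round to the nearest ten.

District 1 rows: 3, 4, 5, 6, 7
Weighted sum = 450×60 + 118×27 + 416×57 + 316×86 + 190×6
  = 27000 + 3186 + 23712 + 27176 + 1140 = 82214
Sum of weights = 60 + 27 + 57 + 86 + 6 = 236
Weighted mean = 82214 / 236 = 348.36441

350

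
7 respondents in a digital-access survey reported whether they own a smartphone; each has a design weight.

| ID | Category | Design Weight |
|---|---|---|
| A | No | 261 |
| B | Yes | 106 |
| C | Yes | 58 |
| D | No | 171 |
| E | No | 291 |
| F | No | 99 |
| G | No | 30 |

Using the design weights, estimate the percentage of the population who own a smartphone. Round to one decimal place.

16.1

Sum of weights for 'Yes' = 106 + 58 = 164
Total weight = 1016
Weighted proportion = 164 / 1016 = 0.16141732 → 16.141732%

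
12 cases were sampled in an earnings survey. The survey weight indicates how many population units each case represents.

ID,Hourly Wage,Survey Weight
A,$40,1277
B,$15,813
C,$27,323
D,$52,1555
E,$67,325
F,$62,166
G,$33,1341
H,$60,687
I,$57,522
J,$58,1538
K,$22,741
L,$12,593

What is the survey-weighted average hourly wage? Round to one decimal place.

41.8

Weighted sum = 40×1277 + 15×813 + 27×323 + 52×1555 + 67×325 + 62×166 + 33×1341 + 60×687 + 57×522 + 58×1538 + 22×741 + 12×593
  = 51080 + 12195 + 8721 + 80860 + 21775 + 10292 + 44253 + 41220 + 29754 + 89204 + 16302 + 7116 = 412772
Sum of weights = 1277 + 813 + 323 + 1555 + 325 + 166 + 1341 + 687 + 522 + 1538 + 741 + 593 = 9881
Weighted mean = 412772 / 9881 = 41.774314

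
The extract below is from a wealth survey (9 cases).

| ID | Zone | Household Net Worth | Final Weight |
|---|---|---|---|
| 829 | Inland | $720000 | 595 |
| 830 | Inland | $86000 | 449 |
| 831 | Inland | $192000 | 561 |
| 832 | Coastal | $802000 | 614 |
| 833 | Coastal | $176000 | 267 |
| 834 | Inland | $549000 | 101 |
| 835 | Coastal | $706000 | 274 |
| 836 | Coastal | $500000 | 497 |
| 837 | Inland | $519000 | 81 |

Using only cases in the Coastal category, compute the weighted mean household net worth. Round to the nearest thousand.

594000

Coastal rows: 832, 833, 835, 836
Weighted sum = 981364000
Sum of weights = 614 + 267 + 274 + 497 = 1652
Weighted mean = 981364000 / 1652 = 594046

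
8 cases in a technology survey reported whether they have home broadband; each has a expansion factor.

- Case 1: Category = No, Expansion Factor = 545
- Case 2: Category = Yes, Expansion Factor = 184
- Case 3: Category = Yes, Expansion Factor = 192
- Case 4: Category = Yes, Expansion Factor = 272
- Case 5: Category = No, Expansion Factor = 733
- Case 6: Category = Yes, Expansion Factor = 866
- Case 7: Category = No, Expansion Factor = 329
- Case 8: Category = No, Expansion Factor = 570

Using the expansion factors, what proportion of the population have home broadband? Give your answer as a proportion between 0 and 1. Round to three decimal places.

Sum of weights for 'Yes' = 184 + 192 + 272 + 866 = 1514
Total weight = 545 + 184 + 192 + 272 + 733 + 866 + 329 + 570 = 3691
Weighted proportion = 1514 / 3691 = 0.41018694

0.410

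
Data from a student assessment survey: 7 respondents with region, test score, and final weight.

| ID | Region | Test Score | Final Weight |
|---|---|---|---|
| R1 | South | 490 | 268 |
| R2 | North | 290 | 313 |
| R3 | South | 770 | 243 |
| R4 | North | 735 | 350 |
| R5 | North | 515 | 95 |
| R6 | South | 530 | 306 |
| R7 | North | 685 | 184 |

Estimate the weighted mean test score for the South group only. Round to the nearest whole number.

South rows: R1, R3, R6
Weighted sum = 490×268 + 770×243 + 530×306
  = 480610
Sum of weights = 268 + 243 + 306 = 817
Weighted mean = 480610 / 817 = 588.26193

588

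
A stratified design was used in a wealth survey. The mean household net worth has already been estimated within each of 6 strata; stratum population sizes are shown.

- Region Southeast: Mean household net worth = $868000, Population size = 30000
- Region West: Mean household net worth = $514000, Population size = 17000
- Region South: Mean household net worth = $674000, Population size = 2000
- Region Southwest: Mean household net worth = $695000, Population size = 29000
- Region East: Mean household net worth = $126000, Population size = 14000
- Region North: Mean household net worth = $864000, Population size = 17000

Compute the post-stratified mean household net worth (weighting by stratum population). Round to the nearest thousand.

Σ Nₕ·x̄ₕ = 868000×30000 + 514000×17000 + 674000×2000 + 695000×29000 + 126000×14000 + 864000×17000
  = 26040000000 + 8738000000 + 1348000000 + 20155000000 + 1764000000 + 14688000000 = 72733000000
Σ Nₕ = 30000 + 17000 + 2000 + 29000 + 14000 + 17000 = 109000
Overall mean = 72733000000 / 109000 = 667275.23

667000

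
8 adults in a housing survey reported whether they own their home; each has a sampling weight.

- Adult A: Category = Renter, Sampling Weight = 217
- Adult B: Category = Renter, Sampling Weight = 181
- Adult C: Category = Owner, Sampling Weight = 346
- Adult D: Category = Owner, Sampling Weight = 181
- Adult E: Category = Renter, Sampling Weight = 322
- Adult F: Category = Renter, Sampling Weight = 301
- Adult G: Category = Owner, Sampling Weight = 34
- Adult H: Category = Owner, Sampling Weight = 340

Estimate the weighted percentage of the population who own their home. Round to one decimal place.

Sum of weights for 'Owner' = 346 + 181 + 34 + 340 = 901
Total weight = 1922
Weighted proportion = 901 / 1922 = 0.46878252 → 46.878252%

46.9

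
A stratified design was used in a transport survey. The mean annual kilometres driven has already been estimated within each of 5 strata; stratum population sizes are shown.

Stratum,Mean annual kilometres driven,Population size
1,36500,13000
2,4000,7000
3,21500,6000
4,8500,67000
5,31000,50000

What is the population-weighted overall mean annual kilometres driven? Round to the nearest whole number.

19238

Σ Nₕ·x̄ₕ = 36500×13000 + 4000×7000 + 21500×6000 + 8500×67000 + 31000×50000
  = 474500000 + 28000000 + 129000000 + 569500000 + 1550000000 = 2751000000
Σ Nₕ = 13000 + 7000 + 6000 + 67000 + 50000 = 143000
Overall mean = 2751000000 / 143000 = 19237.762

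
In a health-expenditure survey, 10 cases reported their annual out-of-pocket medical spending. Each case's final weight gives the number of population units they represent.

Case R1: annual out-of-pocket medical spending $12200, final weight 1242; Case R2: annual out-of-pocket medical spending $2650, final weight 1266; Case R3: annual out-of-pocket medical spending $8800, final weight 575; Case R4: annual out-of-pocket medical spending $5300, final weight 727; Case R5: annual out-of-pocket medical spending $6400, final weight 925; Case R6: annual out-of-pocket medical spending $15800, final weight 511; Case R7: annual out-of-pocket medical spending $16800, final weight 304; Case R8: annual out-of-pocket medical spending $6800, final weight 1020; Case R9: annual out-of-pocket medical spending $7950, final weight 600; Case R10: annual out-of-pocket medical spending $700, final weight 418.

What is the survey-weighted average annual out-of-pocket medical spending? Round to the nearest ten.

Weighted sum = 12200×1242 + 2650×1266 + 8800×575 + 5300×727 + 6400×925 + 15800×511 + 16800×304 + 6800×1020 + 7950×600 + 700×418
  = 15152400 + 3354900 + 5060000 + 3853100 + 5920000 + 8073800 + 5107200 + 6936000 + 4770000 + 292600 = 58520000
Sum of weights = 1242 + 1266 + 575 + 727 + 925 + 511 + 304 + 1020 + 600 + 418 = 7588
Weighted mean = 58520000 / 7588 = 7712.1771

7710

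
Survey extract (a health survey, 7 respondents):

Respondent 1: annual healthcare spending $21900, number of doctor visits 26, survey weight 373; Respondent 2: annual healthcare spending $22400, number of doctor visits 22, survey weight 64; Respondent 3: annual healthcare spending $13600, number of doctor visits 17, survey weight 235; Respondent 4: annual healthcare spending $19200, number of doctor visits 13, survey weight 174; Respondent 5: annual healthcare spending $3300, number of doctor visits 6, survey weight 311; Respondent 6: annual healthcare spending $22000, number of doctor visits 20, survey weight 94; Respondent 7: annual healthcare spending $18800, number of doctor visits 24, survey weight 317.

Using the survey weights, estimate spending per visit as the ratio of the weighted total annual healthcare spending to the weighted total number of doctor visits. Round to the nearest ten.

Σ wᵢ·y = 21900×373 + 22400×64 + 13600×235 + 19200×174 + 3300×311 + 22000×94 + 18800×317
  = 25193000
Σ wᵢ·x = 26×373 + 22×64 + 17×235 + 13×174 + 6×311 + 20×94 + 24×317
  = 28717
Ratio = 25193000 / 28717 = 877.28523

880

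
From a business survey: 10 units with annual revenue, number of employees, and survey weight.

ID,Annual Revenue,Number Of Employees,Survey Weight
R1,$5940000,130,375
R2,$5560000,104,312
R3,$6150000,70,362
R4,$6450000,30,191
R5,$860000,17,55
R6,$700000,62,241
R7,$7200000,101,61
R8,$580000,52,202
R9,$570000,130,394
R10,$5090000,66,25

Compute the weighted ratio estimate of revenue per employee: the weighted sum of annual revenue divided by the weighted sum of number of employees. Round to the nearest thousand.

43000

Σ wᵢ·y = 8544660000
Σ wᵢ·x = 130×375 + 104×312 + 70×362 + 30×191 + 17×55 + 62×241 + 101×61 + 52×202 + 130×394 + 66×25
  = 48750 + 32448 + 25340 + 5730 + 935 + 14942 + 6161 + 10504 + 51220 + 1650 = 197680
Ratio = 8544660000 / 197680 = 43224.707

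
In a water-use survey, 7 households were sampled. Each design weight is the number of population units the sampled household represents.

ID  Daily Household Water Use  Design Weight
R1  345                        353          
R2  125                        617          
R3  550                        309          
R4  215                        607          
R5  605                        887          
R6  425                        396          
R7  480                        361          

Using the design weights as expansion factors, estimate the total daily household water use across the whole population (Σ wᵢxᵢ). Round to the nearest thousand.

Weighted total = 345×353 + 125×617 + 550×309 + 215×607 + 605×887 + 425×396 + 480×361
  = 121785 + 77125 + 169950 + 130505 + 536635 + 168300 + 173280 = 1377580

1378000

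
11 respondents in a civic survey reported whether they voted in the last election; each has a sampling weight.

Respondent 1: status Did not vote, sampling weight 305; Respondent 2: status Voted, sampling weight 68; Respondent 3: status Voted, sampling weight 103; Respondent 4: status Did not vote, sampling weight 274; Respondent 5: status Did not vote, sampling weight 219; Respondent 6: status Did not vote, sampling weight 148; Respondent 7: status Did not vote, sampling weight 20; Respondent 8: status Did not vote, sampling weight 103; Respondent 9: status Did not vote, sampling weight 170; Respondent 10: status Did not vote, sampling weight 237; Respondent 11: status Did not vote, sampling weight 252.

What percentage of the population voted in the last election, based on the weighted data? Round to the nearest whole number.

9

Sum of weights for 'Voted' = 68 + 103 = 171
Total weight = 305 + 68 + 103 + 274 + 219 + 148 + 20 + 103 + 170 + 237 + 252 = 1899
Weighted proportion = 171 / 1899 = 0.090047393 → 9.0047393%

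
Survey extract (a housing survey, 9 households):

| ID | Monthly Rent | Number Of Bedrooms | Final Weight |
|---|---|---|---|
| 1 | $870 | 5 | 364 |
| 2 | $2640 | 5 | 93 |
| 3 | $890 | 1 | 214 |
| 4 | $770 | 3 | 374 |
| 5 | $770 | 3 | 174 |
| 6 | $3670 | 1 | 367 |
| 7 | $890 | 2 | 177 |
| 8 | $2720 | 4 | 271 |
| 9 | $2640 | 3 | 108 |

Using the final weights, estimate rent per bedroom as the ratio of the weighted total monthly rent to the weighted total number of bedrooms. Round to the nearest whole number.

Σ wᵢ·y = 870×364 + 2640×93 + 890×214 + 770×374 + 770×174 + 3670×367 + 890×177 + 2720×271 + 2640×108
  = 3701280
Σ wᵢ·x = 6272
Ratio = 3701280 / 6272 = 590.12755

590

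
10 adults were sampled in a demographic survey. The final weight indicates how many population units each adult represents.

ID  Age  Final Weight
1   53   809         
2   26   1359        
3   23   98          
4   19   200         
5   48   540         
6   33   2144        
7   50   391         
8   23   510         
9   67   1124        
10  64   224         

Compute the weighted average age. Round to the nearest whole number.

41

Weighted sum = 53×809 + 26×1359 + 23×98 + 19×200 + 48×540 + 33×2144 + 50×391 + 23×510 + 67×1124 + 64×224
  = 42877 + 35334 + 2254 + 3800 + 25920 + 70752 + 19550 + 11730 + 75308 + 14336 = 301861
Sum of weights = 809 + 1359 + 98 + 200 + 540 + 2144 + 391 + 510 + 1124 + 224 = 7399
Weighted mean = 301861 / 7399 = 40.79754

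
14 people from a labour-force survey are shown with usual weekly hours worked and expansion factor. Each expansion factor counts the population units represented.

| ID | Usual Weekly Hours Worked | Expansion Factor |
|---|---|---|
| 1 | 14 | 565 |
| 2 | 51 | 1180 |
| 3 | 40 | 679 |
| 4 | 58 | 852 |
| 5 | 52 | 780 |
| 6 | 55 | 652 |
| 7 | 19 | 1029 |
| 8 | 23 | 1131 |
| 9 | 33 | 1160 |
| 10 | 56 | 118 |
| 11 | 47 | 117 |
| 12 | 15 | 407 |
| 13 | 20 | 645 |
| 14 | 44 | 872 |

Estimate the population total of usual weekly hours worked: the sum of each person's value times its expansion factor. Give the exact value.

Weighted total = 374410

374410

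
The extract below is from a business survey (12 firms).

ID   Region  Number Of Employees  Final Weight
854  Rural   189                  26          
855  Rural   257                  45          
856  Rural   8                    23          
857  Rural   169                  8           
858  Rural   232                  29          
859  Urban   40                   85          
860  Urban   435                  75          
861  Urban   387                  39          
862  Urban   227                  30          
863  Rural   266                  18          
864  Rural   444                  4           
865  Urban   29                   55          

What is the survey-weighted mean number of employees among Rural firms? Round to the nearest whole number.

205

Rural rows: 854, 855, 856, 857, 858, 863, 864
Weighted sum = 189×26 + 257×45 + 8×23 + 169×8 + 232×29 + 266×18 + 444×4
  = 4914 + 11565 + 184 + 1352 + 6728 + 4788 + 1776 = 31307
Sum of weights = 26 + 45 + 23 + 8 + 29 + 18 + 4 = 153
Weighted mean = 31307 / 153 = 204.62092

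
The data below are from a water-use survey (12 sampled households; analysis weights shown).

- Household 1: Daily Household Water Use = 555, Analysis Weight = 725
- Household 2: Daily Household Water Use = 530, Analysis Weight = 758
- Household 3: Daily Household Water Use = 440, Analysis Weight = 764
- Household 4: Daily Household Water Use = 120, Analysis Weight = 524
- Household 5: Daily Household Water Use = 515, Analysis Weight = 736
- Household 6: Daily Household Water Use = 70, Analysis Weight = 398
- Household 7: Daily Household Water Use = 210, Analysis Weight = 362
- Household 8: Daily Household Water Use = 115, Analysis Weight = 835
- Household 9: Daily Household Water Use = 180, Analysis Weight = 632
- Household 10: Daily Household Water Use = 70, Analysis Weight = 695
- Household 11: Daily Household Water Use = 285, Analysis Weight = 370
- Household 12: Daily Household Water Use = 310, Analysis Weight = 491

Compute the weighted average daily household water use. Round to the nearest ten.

Weighted sum = 555×725 + 530×758 + 440×764 + 120×524 + 515×736 + 70×398 + 210×362 + 115×835 + 180×632 + 70×695 + 285×370 + 310×491
  = 402375 + 401740 + 336160 + 62880 + 379040 + 27860 + 76020 + 96025 + 113760 + 48650 + 105450 + 152210 = 2202170
Sum of weights = 725 + 758 + 764 + 524 + 736 + 398 + 362 + 835 + 632 + 695 + 370 + 491 = 7290
Weighted mean = 2202170 / 7290 = 302.08093

300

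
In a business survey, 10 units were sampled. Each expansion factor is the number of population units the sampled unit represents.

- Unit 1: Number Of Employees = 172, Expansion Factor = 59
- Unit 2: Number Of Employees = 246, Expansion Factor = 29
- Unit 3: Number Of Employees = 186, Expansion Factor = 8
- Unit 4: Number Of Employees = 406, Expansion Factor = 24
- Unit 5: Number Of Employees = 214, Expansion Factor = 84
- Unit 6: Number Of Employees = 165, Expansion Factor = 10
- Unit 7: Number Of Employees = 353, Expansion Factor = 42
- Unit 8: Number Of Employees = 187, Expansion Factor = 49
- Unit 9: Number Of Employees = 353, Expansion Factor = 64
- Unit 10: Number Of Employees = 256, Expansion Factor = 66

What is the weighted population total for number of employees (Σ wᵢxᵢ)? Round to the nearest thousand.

Weighted total = 172×59 + 246×29 + 186×8 + 406×24 + 214×84 + 165×10 + 353×42 + 187×49 + 353×64 + 256×66
  = 10148 + 7134 + 1488 + 9744 + 17976 + 1650 + 14826 + 9163 + 22592 + 16896 = 111617

112000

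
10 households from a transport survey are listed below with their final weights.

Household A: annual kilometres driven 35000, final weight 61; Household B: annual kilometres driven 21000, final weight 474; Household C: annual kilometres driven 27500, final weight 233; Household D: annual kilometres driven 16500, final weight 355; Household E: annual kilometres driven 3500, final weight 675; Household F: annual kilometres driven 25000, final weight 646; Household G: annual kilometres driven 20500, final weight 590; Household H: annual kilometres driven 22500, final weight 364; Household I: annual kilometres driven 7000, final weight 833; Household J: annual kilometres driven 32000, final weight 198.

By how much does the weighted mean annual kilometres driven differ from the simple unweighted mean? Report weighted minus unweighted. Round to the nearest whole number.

Unweighted sum = 35000 + 21000 + 27500 + 16500 + 3500 + 25000 + 20500 + 22500 + 7000 + 32000 = 210500
Unweighted mean = 210500 / 10 = 21050
Weighted sum = 35000×61 + 21000×474 + 27500×233 + 16500×355 + 3500×675 + 25000×646 + 20500×590 + 22500×364 + 7000×833 + 32000×198
  = 75318500
Sum of weights = 61 + 474 + 233 + 355 + 675 + 646 + 590 + 364 + 833 + 198 = 4429
Weighted mean = 75318500 / 4429 = 17005.758
Difference (weighted minus unweighted) = -4044.2425

-4044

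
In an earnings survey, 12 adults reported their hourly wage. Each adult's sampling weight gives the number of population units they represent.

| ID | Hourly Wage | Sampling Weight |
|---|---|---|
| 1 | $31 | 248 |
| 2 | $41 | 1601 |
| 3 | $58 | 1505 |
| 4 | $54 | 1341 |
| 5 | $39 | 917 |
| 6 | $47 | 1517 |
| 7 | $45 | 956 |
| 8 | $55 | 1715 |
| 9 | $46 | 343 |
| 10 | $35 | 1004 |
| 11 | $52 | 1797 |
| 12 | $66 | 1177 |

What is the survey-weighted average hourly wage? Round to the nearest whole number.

50

Weighted sum = 31×248 + 41×1601 + 58×1505 + 54×1341 + 39×917 + 47×1517 + 45×956 + 55×1715 + 46×343 + 35×1004 + 52×1797 + 66×1177
  = 7688 + 65641 + 87290 + 72414 + 35763 + 71299 + 43020 + 94325 + 15778 + 35140 + 93444 + 77682 = 699484
Sum of weights = 248 + 1601 + 1505 + 1341 + 917 + 1517 + 956 + 1715 + 343 + 1004 + 1797 + 1177 = 14121
Weighted mean = 699484 / 14121 = 49.535019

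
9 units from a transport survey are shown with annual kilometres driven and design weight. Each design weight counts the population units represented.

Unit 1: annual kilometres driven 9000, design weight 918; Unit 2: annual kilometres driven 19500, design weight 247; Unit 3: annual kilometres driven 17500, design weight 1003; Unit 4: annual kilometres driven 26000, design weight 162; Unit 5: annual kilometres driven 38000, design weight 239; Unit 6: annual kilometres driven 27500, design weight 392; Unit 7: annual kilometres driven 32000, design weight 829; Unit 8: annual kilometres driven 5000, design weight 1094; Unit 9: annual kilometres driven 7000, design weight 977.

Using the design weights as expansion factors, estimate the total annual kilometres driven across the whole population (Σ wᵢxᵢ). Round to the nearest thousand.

93542000

Weighted total = 9000×918 + 19500×247 + 17500×1003 + 26000×162 + 38000×239 + 27500×392 + 32000×829 + 5000×1094 + 7000×977
  = 8262000 + 4816500 + 17552500 + 4212000 + 9082000 + 10780000 + 26528000 + 5470000 + 6839000 = 93542000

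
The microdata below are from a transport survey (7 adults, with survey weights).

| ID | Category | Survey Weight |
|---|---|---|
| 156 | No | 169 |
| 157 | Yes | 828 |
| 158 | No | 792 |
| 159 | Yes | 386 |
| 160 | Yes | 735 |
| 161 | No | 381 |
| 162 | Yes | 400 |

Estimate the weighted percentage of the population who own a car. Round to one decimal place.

63.6

Sum of weights for 'Yes' = 828 + 386 + 735 + 400 = 2349
Total weight = 169 + 828 + 792 + 386 + 735 + 381 + 400 = 3691
Weighted proportion = 2349 / 3691 = 0.6364129 → 63.64129%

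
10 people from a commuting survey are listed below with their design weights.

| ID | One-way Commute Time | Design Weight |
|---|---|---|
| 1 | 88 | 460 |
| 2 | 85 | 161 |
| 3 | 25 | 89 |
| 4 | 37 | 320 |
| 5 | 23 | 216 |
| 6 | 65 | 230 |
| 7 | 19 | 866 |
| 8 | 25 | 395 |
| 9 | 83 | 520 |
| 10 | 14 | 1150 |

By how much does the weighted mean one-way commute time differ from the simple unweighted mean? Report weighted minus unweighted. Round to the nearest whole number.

Unweighted sum = 88 + 85 + 25 + 37 + 23 + 65 + 19 + 25 + 83 + 14 = 464
Unweighted mean = 464 / 10 = 46.4
Weighted sum = 88×460 + 85×161 + 25×89 + 37×320 + 23×216 + 65×230 + 19×866 + 25×395 + 83×520 + 14×1150
  = 40480 + 13685 + 2225 + 11840 + 4968 + 14950 + 16454 + 9875 + 43160 + 16100 = 173737
Sum of weights = 460 + 161 + 89 + 320 + 216 + 230 + 866 + 395 + 520 + 1150 = 4407
Weighted mean = 173737 / 4407 = 39.422963
Difference (weighted minus unweighted) = -6.9770365

-7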